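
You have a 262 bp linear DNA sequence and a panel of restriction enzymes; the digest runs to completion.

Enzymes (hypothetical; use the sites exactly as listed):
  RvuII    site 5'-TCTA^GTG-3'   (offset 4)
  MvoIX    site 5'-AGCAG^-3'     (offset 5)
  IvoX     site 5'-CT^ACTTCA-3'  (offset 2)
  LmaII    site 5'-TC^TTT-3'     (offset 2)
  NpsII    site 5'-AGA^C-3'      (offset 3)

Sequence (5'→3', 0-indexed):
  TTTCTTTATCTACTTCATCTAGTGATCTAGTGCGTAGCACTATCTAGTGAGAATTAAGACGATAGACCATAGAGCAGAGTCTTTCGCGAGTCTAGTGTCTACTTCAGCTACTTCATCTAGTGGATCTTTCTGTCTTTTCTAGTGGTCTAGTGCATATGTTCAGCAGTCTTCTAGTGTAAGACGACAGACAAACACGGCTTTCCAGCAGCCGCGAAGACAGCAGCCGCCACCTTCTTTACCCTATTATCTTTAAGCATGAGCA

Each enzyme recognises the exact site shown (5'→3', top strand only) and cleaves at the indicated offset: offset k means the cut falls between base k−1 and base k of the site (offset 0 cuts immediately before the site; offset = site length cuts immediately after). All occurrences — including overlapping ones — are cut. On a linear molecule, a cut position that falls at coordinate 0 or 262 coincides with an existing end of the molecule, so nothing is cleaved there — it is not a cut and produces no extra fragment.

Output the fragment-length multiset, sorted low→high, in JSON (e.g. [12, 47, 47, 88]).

Site scan:
  RvuII (TCTAGTG, off=4): starts [17, 25, 42, 90, 115, 137, 145, 169] → cuts [21, 29, 46, 94, 119, 141, 149, 173]
  MvoIX (AGCAG, off=5): starts [72, 161, 203, 218] → cuts [77, 166, 208, 223]
  IvoX (CTACTTCA, off=2): starts [9, 98, 107] → cuts [11, 100, 109]
  LmaII (TCTTT, off=2): starts [2, 79, 124, 132, 232, 246] → cuts [4, 81, 126, 134, 234, 248]
  NpsII (AGAC, off=3): starts [56, 63, 178, 185, 214] → cuts [59, 66, 181, 188, 217]

Pooled cuts: [4, 11, 21, 29, 46, 59, 66, 77, 81, 94, 100, 109, 119, 126, 134, 141, 149, 166, 173, 181, 188, 208, 217, 223, 234, 248]

Fragments:
  [0,4): 4 bp
  [4,11): 7 bp
  [11,21): 10 bp
  [21,29): 8 bp
  [29,46): 17 bp
  [46,59): 13 bp
  [59,66): 7 bp
  [66,77): 11 bp
  [77,81): 4 bp
  [81,94): 13 bp
  [94,100): 6 bp
  [100,109): 9 bp
  [109,119): 10 bp
  [119,126): 7 bp
  [126,134): 8 bp
  [134,141): 7 bp
  [141,149): 8 bp
  [149,166): 17 bp
  [166,173): 7 bp
  [173,181): 8 bp
  [181,188): 7 bp
  [188,208): 20 bp
  [208,217): 9 bp
  [217,223): 6 bp
  [223,234): 11 bp
  [234,248): 14 bp
  [248,262): 14 bp

[4,4,6,6,7,7,7,7,7,7,8,8,8,8,9,9,10,10,11,11,13,13,14,14,17,17,20]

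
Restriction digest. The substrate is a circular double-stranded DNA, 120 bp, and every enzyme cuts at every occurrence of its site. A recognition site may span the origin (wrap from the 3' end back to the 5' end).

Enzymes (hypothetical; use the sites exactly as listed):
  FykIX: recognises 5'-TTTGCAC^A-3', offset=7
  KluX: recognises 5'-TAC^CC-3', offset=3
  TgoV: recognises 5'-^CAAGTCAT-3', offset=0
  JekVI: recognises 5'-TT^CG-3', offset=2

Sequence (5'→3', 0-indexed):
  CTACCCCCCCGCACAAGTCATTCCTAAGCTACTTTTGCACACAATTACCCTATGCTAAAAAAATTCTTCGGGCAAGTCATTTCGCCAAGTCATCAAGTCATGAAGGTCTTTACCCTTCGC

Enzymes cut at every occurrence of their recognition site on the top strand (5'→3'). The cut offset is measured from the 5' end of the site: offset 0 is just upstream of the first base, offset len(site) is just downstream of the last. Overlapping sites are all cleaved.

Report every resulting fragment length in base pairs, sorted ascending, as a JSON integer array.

Per-enzyme occurrences:
  FykIX TTTGCACA/7: at [33] ⇒ [40]
  KluX TACCC/3: at [1, 45, 110] ⇒ [4, 48, 113]
  TgoV CAAGTCAT/0: at [13, 72, 85, 93] ⇒ [13, 72, 85, 93]
  JekVI TTCG/2: at [66, 80, 115] ⇒ [68, 82, 117]

Pooled cuts: [4, 13, 40, 48, 68, 72, 82, 85, 93, 113, 117]

Fragments:
  4→13: 9 bp
  13→40: 27 bp
  40→48: 8 bp
  48→68: 20 bp
  68→72: 4 bp
  72→82: 10 bp
  82→85: 3 bp
  85→93: 8 bp
  93→113: 20 bp
  113→117: 4 bp
  117→4 (wrap): 120-117+4 = 7 bp

[3,4,4,7,8,8,9,10,20,20,27]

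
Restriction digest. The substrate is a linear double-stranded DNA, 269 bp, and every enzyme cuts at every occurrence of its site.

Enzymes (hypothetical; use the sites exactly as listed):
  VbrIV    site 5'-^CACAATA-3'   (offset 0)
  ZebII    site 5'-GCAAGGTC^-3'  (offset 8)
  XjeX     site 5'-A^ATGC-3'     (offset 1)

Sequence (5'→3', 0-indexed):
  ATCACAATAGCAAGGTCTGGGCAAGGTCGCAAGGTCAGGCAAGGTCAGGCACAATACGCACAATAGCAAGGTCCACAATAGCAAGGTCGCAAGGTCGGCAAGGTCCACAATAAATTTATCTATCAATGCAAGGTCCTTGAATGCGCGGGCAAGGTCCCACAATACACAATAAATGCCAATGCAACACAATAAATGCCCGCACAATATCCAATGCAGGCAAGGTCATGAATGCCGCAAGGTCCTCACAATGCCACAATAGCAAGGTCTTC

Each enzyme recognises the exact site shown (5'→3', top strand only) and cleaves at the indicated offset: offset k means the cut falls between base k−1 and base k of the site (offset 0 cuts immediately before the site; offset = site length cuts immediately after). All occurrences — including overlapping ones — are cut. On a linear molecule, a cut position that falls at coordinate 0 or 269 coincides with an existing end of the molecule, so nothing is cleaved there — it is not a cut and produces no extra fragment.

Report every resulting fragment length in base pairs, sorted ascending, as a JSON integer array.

Scan for sites:
  VbrIV (CACAATA, off=0): starts [2, 49, 58, 73, 105, 157, 164, 184, 199, 251] → cuts [2, 49, 58, 73, 105, 157, 164, 184, 199, 251]
  ZebII (GCAAGGTC, off=8): starts [9, 20, 28, 38, 65, 80, 88, 97, 127, 148, 216, 233, 258] → cuts [17, 28, 36, 46, 73, 88, 96, 105, 135, 156, 224, 241, 266]
  XjeX (AATGC, off=1): starts [124, 139, 171, 177, 191, 209, 227, 246] → cuts [125, 140, 172, 178, 192, 210, 228, 247]

Pooled cuts: [2, 17, 28, 36, 46, 49, 58, 73, 88, 96, 105, 125, 135, 140, 156, 157, 164, 172, 178, 184, 192, 199, 210, 224, 228, 241, 247, 251, 266]

Fragments:
  [0,2): 2 bp
  [2,17): 15 bp
  [17,28): 11 bp
  [28,36): 8 bp
  [36,46): 10 bp
  [46,49): 3 bp
  [49,58): 9 bp
  [58,73): 15 bp
  [73,88): 15 bp
  [88,96): 8 bp
  [96,105): 9 bp
  [105,125): 20 bp
  [125,135): 10 bp
  [135,140): 5 bp
  [140,156): 16 bp
  [156,157): 1 bp
  [157,164): 7 bp
  [164,172): 8 bp
  [172,178): 6 bp
  [178,184): 6 bp
  [184,192): 8 bp
  [192,199): 7 bp
  [199,210): 11 bp
  [210,224): 14 bp
  [224,228): 4 bp
  [228,241): 13 bp
  [241,247): 6 bp
  [247,251): 4 bp
  [251,266): 15 bp
  [266,269): 3 bp

[1,2,3,3,4,4,5,6,6,6,7,7,8,8,8,8,9,9,10,10,11,11,13,14,15,15,15,15,16,20]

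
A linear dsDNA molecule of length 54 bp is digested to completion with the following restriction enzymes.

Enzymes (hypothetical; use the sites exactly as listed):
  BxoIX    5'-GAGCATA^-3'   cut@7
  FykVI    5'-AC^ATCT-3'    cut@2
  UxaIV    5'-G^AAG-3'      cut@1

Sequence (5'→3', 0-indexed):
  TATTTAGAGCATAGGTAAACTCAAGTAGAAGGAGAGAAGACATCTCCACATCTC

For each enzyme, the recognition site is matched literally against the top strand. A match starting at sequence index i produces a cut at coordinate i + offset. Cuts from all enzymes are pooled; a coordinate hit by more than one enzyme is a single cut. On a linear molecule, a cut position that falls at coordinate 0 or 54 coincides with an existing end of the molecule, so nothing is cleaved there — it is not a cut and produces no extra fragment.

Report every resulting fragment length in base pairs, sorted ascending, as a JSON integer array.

Scan for sites:
  BxoIX (GAGCATA, off=7): starts [6] → cuts [13]
  FykVI (ACATCT, off=2): starts [39, 47] → cuts [41, 49]
  UxaIV (GAAG, off=1): starts [27, 35] → cuts [28, 36]

All cut coordinates (distinct, sorted): [13, 28, 36, 41, 49]

Fragment lengths:
  [0,13): 13 bp
  [13,28): 15 bp
  [28,36): 8 bp
  [36,41): 5 bp
  [41,49): 8 bp
  [49,54): 5 bp

[5,5,8,8,13,15]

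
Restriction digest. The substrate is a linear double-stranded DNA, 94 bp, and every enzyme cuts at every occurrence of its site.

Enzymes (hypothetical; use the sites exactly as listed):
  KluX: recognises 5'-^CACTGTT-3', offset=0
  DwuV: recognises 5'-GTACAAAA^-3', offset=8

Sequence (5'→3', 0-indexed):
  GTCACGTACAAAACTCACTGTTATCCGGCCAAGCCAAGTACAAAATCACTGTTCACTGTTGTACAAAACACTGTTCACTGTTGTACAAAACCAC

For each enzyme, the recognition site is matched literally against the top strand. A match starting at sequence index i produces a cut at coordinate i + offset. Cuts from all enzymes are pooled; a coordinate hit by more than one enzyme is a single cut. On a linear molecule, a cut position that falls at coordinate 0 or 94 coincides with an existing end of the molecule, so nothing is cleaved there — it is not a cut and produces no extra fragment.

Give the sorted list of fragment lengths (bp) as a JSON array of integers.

[1,2,4,7,7,13,15,15,30]

Per-enzyme occurrences:
  KluX (CACTGTT, off=0): starts [15, 46, 53, 68, 75] → cuts [15, 46, 53, 68, 75]
  DwuV (GTACAAAA, off=8): starts [5, 37, 60, 82] → cuts [13, 45, 68, 90]

All cut coordinates (distinct, sorted): [13, 15, 45, 46, 53, 68, 75, 90]

Fragment lengths:
  [0,13): 13 bp
  [13,15): 2 bp
  [15,45): 30 bp
  [45,46): 1 bp
  [46,53): 7 bp
  [53,68): 15 bp
  [68,75): 7 bp
  [75,90): 15 bp
  [90,94): 4 bp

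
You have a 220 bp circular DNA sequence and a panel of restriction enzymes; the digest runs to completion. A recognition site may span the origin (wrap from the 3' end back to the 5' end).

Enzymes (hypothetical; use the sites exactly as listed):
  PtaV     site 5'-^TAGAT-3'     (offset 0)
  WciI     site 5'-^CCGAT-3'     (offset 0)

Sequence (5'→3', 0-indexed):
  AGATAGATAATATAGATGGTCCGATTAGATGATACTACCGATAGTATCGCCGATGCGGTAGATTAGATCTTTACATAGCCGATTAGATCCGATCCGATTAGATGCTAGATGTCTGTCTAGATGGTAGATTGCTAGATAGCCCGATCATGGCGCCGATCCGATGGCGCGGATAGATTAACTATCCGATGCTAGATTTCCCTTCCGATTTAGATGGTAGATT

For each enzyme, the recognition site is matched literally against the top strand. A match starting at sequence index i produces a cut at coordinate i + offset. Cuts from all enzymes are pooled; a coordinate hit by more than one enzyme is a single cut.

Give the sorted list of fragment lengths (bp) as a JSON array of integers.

[4,5,5,5,5,5,5,5,5,6,7,7,7,7,8,8,8,9,9,12,12,12,12,12,12,13,15]

Site scan:
  PtaV (TAGAT, off=0): starts [3, 12, 25, 58, 63, 83, 98, 105, 117, 124, 132, 170, 189, 207, 214, 219] → cuts [3, 12, 25, 58, 63, 83, 98, 105, 117, 124, 132, 170, 189, 207, 214, 219]
  WciI (CCGAT, off=0): starts [20, 37, 49, 78, 88, 93, 140, 152, 157, 182, 201] → cuts [20, 37, 49, 78, 88, 93, 140, 152, 157, 182, 201]

All cut coordinates (distinct, sorted): [3, 12, 20, 25, 37, 49, 58, 63, 78, 83, 88, 93, 98, 105, 117, 124, 132, 140, 152, 157, 170, 182, 189, 201, 207, 214, 219]

Fragments:
  3→12: 9 bp
  12→20: 8 bp
  20→25: 5 bp
  25→37: 12 bp
  37→49: 12 bp
  49→58: 9 bp
  58→63: 5 bp
  63→78: 15 bp
  78→83: 5 bp
  83→88: 5 bp
  88→93: 5 bp
  93→98: 5 bp
  98→105: 7 bp
  105→117: 12 bp
  117→124: 7 bp
  124→132: 8 bp
  132→140: 8 bp
  140→152: 12 bp
  152→157: 5 bp
  157→170: 13 bp
  170→182: 12 bp
  182→189: 7 bp
  189→201: 12 bp
  201→207: 6 bp
  207→214: 7 bp
  214→219: 5 bp
  219→3 (wrap): 220-219+3 = 4 bp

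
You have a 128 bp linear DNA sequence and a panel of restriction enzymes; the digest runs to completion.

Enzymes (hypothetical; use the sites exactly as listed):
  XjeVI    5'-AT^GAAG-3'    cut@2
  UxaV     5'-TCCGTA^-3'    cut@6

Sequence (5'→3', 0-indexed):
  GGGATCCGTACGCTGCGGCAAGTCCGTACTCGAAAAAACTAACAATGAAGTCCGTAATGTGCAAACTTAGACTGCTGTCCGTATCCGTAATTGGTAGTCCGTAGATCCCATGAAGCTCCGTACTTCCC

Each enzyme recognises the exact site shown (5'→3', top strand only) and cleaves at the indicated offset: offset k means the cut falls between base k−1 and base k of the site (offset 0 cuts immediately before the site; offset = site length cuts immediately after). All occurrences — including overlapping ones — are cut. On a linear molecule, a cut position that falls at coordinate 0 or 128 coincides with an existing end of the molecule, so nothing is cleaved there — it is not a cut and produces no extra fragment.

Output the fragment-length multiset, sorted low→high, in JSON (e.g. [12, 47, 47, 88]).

[6,6,8,10,10,11,14,18,18,27]

Site scan:
  XjeVI (ATGAAG, off=2): starts [44, 109] → cuts [46, 111]
  UxaV (TCCGTA, off=6): starts [4, 22, 50, 77, 83, 97, 116] → cuts [10, 28, 56, 83, 89, 103, 122]

Pooled cuts: [10, 28, 46, 56, 83, 89, 103, 111, 122]

Fragments:
  [0,10): 10 bp
  [10,28): 18 bp
  [28,46): 18 bp
  [46,56): 10 bp
  [56,83): 27 bp
  [83,89): 6 bp
  [89,103): 14 bp
  [103,111): 8 bp
  [111,122): 11 bp
  [122,128): 6 bp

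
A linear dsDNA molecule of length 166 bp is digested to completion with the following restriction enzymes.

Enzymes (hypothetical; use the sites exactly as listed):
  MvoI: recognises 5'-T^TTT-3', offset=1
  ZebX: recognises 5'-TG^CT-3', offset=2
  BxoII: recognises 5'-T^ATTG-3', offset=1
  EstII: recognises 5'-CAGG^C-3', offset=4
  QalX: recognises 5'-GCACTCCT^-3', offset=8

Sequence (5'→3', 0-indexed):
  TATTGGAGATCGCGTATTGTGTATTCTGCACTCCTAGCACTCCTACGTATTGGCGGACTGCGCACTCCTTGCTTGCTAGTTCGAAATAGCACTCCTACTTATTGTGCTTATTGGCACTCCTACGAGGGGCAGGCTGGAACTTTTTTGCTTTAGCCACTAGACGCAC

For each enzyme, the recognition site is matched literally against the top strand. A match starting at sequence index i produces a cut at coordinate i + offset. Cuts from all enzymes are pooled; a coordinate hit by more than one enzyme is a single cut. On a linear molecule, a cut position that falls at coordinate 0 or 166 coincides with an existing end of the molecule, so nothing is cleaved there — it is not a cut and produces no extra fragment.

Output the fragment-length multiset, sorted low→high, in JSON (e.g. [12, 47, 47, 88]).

[1,1,1,2,3,4,4,4,4,6,8,9,12,12,14,19,20,21,21]

Scan for sites:
  MvoI (TTTT, off=1): starts [140, 141, 142] → cuts [141, 142, 143]
  ZebX (TGCT, off=2): starts [69, 73, 104, 145] → cuts [71, 75, 106, 147]
  BxoII (TATTG, off=1): starts [0, 14, 47, 99, 108] → cuts [1, 15, 48, 100, 109]
  EstII (CAGGC, off=4): starts [129] → cuts [133]
  QalX (GCACTCCT, off=8): starts [27, 36, 61, 88, 113] → cuts [35, 44, 69, 96, 121]

Pooled cuts: [1, 15, 35, 44, 48, 69, 71, 75, 96, 100, 106, 109, 121, 133, 141, 142, 143, 147]

Fragments:
  [0,1): 1 bp
  [1,15): 14 bp
  [15,35): 20 bp
  [35,44): 9 bp
  [44,48): 4 bp
  [48,69): 21 bp
  [69,71): 2 bp
  [71,75): 4 bp
  [75,96): 21 bp
  [96,100): 4 bp
  [100,106): 6 bp
  [106,109): 3 bp
  [109,121): 12 bp
  [121,133): 12 bp
  [133,141): 8 bp
  [141,142): 1 bp
  [142,143): 1 bp
  [143,147): 4 bp
  [147,166): 19 bp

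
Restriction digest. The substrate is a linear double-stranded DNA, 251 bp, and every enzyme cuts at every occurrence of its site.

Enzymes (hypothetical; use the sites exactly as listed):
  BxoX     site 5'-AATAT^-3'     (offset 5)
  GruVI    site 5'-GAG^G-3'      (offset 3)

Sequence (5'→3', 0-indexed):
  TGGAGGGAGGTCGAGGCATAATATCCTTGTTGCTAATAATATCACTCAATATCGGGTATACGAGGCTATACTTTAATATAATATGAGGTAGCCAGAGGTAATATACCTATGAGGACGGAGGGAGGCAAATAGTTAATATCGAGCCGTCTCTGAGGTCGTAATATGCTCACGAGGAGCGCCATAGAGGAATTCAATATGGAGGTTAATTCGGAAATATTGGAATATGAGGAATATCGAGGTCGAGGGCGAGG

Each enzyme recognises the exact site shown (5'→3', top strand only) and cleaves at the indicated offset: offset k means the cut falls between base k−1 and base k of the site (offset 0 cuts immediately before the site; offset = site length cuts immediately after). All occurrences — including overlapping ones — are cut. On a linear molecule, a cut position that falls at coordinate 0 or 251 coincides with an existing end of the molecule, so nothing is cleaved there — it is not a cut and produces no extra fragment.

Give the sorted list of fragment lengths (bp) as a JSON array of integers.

[1,3,3,4,4,4,4,5,5,6,6,6,6,7,7,8,9,9,9,10,10,10,11,12,13,15,15,15,16,18]

Per-enzyme occurrences:
  BxoX AATAT/5: at [19, 37, 47, 74, 79, 99, 134, 159, 192, 212, 220, 229] ⇒ [24, 42, 52, 79, 84, 104, 139, 164, 197, 217, 225, 234]
  GruVI GAGG/3: at [2, 6, 12, 61, 84, 94, 110, 117, 121, 151, 170, 183, 198, 225, 235, 241, 247] ⇒ [5, 9, 15, 64, 87, 97, 113, 120, 124, 154, 173, 186, 201, 228, 238, 244, 250]

Pooled cuts: [5, 9, 15, 24, 42, 52, 64, 79, 84, 87, 97, 104, 113, 120, 124, 139, 154, 164, 173, 186, 197, 201, 217, 225, 228, 234, 238, 244, 250]

Fragments:
  [0,5): 5 bp
  [5,9): 4 bp
  [9,15): 6 bp
  [15,24): 9 bp
  [24,42): 18 bp
  [42,52): 10 bp
  [52,64): 12 bp
  [64,79): 15 bp
  [79,84): 5 bp
  [84,87): 3 bp
  [87,97): 10 bp
  [97,104): 7 bp
  [104,113): 9 bp
  [113,120): 7 bp
  [120,124): 4 bp
  [124,139): 15 bp
  [139,154): 15 bp
  [154,164): 10 bp
  [164,173): 9 bp
  [173,186): 13 bp
  [186,197): 11 bp
  [197,201): 4 bp
  [201,217): 16 bp
  [217,225): 8 bp
  [225,228): 3 bp
  [228,234): 6 bp
  [234,238): 4 bp
  [238,244): 6 bp
  [244,250): 6 bp
  [250,251): 1 bp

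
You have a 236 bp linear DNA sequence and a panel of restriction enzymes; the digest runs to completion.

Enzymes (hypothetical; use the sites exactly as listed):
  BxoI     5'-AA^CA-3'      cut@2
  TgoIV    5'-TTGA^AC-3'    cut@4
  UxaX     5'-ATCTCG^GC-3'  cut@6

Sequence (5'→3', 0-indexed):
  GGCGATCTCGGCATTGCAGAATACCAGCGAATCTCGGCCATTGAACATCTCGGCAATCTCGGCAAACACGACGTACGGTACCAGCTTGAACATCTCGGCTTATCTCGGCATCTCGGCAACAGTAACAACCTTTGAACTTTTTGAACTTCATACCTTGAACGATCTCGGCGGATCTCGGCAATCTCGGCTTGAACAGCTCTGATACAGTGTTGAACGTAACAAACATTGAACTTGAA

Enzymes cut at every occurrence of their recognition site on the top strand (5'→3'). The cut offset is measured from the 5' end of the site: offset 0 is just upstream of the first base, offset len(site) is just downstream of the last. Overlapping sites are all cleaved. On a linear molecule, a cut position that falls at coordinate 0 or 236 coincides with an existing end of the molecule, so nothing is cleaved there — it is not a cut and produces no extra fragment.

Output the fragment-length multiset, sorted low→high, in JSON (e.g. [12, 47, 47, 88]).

[1,1,1,4,4,5,6,6,6,6,7,7,7,8,8,9,9,9,9,10,10,10,10,14,20,23,26]

Per-enzyme occurrences:
  BxoI (AACA, off=2): starts [43, 64, 88, 117, 123, 191, 217, 221] → cuts [45, 66, 90, 119, 125, 193, 219, 223]
  TgoIV (TTGAAC, off=4): starts [40, 85, 131, 140, 154, 188, 209, 225] → cuts [44, 89, 135, 144, 158, 192, 213, 229]
  UxaX (ATCTCGGC, off=6): starts [4, 30, 46, 55, 91, 101, 109, 161, 171, 180] → cuts [10, 36, 52, 61, 97, 107, 115, 167, 177, 186]

Pooled cuts: [10, 36, 44, 45, 52, 61, 66, 89, 90, 97, 107, 115, 119, 125, 135, 144, 158, 167, 177, 186, 192, 193, 213, 219, 223, 229]

Fragment lengths:
  [0,10): 10 bp
  [10,36): 26 bp
  [36,44): 8 bp
  [44,45): 1 bp
  [45,52): 7 bp
  [52,61): 9 bp
  [61,66): 5 bp
  [66,89): 23 bp
  [89,90): 1 bp
  [90,97): 7 bp
  [97,107): 10 bp
  [107,115): 8 bp
  [115,119): 4 bp
  [119,125): 6 bp
  [125,135): 10 bp
  [135,144): 9 bp
  [144,158): 14 bp
  [158,167): 9 bp
  [167,177): 10 bp
  [177,186): 9 bp
  [186,192): 6 bp
  [192,193): 1 bp
  [193,213): 20 bp
  [213,219): 6 bp
  [219,223): 4 bp
  [223,229): 6 bp
  [229,236): 7 bp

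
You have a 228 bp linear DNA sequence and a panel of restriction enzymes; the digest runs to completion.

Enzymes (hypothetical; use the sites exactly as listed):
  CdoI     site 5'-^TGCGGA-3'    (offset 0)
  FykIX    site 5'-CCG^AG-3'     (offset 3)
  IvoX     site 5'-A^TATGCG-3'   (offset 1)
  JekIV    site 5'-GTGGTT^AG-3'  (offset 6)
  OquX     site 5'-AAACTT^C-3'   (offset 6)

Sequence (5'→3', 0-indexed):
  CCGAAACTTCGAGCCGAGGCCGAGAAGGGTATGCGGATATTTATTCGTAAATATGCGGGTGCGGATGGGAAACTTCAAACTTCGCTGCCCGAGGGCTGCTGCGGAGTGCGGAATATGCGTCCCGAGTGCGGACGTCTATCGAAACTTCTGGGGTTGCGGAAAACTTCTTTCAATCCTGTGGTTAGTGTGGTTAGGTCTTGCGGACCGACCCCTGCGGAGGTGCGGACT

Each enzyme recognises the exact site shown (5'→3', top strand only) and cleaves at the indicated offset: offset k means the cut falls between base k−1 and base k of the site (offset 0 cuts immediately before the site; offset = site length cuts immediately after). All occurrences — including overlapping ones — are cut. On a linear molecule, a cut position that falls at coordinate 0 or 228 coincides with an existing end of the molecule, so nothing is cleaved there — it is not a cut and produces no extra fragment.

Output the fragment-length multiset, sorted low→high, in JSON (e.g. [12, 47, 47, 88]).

Per-enzyme occurrences:
  CdoI TGCGGA/0: at [31, 59, 99, 106, 126, 154, 198, 212, 220] ⇒ [31, 59, 99, 106, 126, 154, 198, 212, 220]
  FykIX CCGAG/3: at [13, 19, 88, 121] ⇒ [16, 22, 91, 124]
  IvoX ATATGCG/1: at [50, 112] ⇒ [51, 113]
  JekIV GTGGTTAG/6: at [177, 186] ⇒ [183, 192]
  OquX AAACTTC/6: at [3, 69, 76, 141, 160] ⇒ [9, 75, 82, 147, 166]

Pooled cuts: [9, 16, 22, 31, 51, 59, 75, 82, 91, 99, 106, 113, 124, 126, 147, 154, 166, 183, 192, 198, 212, 220]

Fragment lengths:
  [0,9): 9 bp
  [9,16): 7 bp
  [16,22): 6 bp
  [22,31): 9 bp
  [31,51): 20 bp
  [51,59): 8 bp
  [59,75): 16 bp
  [75,82): 7 bp
  [82,91): 9 bp
  [91,99): 8 bp
  [99,106): 7 bp
  [106,113): 7 bp
  [113,124): 11 bp
  [124,126): 2 bp
  [126,147): 21 bp
  [147,154): 7 bp
  [154,166): 12 bp
  [166,183): 17 bp
  [183,192): 9 bp
  [192,198): 6 bp
  [198,212): 14 bp
  [212,220): 8 bp
  [220,228): 8 bp

[2,6,6,7,7,7,7,7,8,8,8,8,9,9,9,9,11,12,14,16,17,20,21]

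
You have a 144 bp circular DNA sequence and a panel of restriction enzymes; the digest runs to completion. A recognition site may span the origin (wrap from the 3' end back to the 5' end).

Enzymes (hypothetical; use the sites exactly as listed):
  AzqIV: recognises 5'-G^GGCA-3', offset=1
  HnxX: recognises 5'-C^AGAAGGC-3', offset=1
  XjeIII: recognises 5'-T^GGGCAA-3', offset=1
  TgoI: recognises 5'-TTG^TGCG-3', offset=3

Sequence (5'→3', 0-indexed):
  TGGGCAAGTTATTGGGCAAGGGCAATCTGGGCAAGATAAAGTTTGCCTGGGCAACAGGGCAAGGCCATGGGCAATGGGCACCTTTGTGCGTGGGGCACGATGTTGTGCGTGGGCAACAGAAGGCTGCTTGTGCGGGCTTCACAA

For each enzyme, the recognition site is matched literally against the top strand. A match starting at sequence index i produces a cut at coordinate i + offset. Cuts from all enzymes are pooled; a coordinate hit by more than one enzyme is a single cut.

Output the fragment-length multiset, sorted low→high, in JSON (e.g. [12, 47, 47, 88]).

[1,1,1,1,1,1,5,6,6,7,7,8,8,10,11,11,12,13,15,19]

Scan for sites:
  AzqIV (GGGCA, off=1): starts [1, 13, 19, 28, 48, 56, 68, 75, 92, 110] → cuts [2, 14, 20, 29, 49, 57, 69, 76, 93, 111]
  HnxX (CAGAAGGC, off=1): starts [116] → cuts [117]
  XjeIII (TGGGCAA, off=1): starts [0, 12, 27, 47, 67, 109] → cuts [1, 13, 28, 48, 68, 110]
  TgoI (TTGTGCG, off=3): starts [83, 102, 127] → cuts [86, 105, 130]

Pooled cuts: [1, 2, 13, 14, 20, 28, 29, 48, 49, 57, 68, 69, 76, 86, 93, 105, 110, 111, 117, 130]

Fragment lengths:
  1→2: 1 bp
  2→13: 11 bp
  13→14: 1 bp
  14→20: 6 bp
  20→28: 8 bp
  28→29: 1 bp
  29→48: 19 bp
  48→49: 1 bp
  49→57: 8 bp
  57→68: 11 bp
  68→69: 1 bp
  69→76: 7 bp
  76→86: 10 bp
  86→93: 7 bp
  93→105: 12 bp
  105→110: 5 bp
  110→111: 1 bp
  111→117: 6 bp
  117→130: 13 bp
  130→1 (wrap): 144-130+1 = 15 bp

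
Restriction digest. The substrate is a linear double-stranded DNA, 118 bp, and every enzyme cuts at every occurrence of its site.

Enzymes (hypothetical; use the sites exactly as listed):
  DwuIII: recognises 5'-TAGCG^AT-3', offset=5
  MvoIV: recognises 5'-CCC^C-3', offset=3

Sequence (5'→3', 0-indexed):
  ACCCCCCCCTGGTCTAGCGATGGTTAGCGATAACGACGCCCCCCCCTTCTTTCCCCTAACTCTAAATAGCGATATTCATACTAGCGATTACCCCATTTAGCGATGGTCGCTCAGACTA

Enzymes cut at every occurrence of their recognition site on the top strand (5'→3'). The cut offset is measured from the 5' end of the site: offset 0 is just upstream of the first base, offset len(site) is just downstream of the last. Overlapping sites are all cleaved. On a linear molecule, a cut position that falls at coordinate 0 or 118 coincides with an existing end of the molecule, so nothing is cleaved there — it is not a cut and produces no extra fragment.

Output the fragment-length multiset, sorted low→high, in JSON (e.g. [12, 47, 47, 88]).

Scan for sites:
  DwuIII (TAGCGAT, off=5): starts [14, 24, 66, 81, 97] → cuts [19, 29, 71, 86, 102]
  MvoIV (CCCC, off=3): starts [1, 2, 3, 4, 5, 38, 39, 40, 41, 42, 52, 90] → cuts [4, 5, 6, 7, 8, 41, 42, 43, 44, 45, 55, 93]

Pooled cuts: [4, 5, 6, 7, 8, 19, 29, 41, 42, 43, 44, 45, 55, 71, 86, 93, 102]

Fragments:
  [0,4): 4 bp
  [4,5): 1 bp
  [5,6): 1 bp
  [6,7): 1 bp
  [7,8): 1 bp
  [8,19): 11 bp
  [19,29): 10 bp
  [29,41): 12 bp
  [41,42): 1 bp
  [42,43): 1 bp
  [43,44): 1 bp
  [44,45): 1 bp
  [45,55): 10 bp
  [55,71): 16 bp
  [71,86): 15 bp
  [86,93): 7 bp
  [93,102): 9 bp
  [102,118): 16 bp

[1,1,1,1,1,1,1,1,4,7,9,10,10,11,12,15,16,16]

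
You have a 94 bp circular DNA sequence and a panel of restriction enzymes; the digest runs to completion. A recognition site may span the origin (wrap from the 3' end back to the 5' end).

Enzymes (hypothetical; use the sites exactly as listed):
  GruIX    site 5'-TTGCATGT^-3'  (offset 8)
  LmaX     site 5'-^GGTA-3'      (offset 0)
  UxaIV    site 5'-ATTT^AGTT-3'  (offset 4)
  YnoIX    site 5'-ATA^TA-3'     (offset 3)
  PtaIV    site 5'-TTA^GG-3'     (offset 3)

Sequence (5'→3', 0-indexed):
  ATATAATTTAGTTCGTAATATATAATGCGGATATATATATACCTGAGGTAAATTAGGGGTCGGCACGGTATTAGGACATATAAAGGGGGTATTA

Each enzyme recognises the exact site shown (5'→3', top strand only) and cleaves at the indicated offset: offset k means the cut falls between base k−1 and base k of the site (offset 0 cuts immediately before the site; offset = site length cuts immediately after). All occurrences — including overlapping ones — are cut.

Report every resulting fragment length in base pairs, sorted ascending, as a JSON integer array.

[2,2,2,2,6,7,7,7,7,9,10,11,11,11]

Per-enzyme occurrences:
  GruIX (TTGCATGT, off=8): no sites
  LmaX GGTA/0: at [46, 66, 87] ⇒ [46, 66, 87]
  UxaIV ATTTAGTT/4: at [5] ⇒ [9]
  YnoIX ATATA/3: at [0, 17, 19, 30, 32, 34, 36, 77] ⇒ [3, 20, 22, 33, 35, 37, 39, 80]
  PtaIV TTAGG/3: at [52, 70] ⇒ [55, 73]

Pooled cuts: [3, 9, 20, 22, 33, 35, 37, 39, 46, 55, 66, 73, 80, 87]

Fragments:
  3→9: 6 bp
  9→20: 11 bp
  20→22: 2 bp
  22→33: 11 bp
  33→35: 2 bp
  35→37: 2 bp
  37→39: 2 bp
  39→46: 7 bp
  46→55: 9 bp
  55→66: 11 bp
  66→73: 7 bp
  73→80: 7 bp
  80→87: 7 bp
  87→3 (wrap): 94-87+3 = 10 bp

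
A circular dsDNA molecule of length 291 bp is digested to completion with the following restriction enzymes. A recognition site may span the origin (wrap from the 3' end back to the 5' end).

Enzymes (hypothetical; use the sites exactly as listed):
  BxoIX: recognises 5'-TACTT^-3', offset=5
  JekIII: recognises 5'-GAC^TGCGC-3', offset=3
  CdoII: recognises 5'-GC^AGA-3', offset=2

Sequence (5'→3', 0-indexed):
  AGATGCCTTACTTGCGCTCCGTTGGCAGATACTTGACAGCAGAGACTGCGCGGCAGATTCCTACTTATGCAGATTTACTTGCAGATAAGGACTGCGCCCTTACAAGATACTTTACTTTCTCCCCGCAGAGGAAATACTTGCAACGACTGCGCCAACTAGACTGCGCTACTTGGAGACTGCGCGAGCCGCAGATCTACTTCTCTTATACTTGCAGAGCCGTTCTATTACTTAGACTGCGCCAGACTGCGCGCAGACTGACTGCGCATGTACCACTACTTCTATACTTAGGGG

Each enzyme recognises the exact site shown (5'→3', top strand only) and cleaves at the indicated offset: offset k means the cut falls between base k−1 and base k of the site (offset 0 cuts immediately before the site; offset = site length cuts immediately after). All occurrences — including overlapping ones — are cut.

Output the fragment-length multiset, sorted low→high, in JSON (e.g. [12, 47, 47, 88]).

[2,2,4,4,5,6,6,6,7,8,8,8,8,8,9,10,10,10,10,10,11,12,12,13,13,14,18,18,19,20]

Scan for sites:
  BxoIX (TACTT, off=5): starts [8, 29, 61, 75, 107, 112, 134, 166, 194, 205, 225, 273, 281] → cuts [13, 34, 66, 80, 112, 117, 139, 171, 199, 210, 230, 278, 286]
  JekIII (GACTGCGC, off=3): starts [43, 89, 144, 158, 174, 231, 241, 256] → cuts [46, 92, 147, 161, 177, 234, 244, 259]
  CdoII (GCAGA, off=2): starts [24, 38, 52, 68, 80, 124, 187, 210, 249] → cuts [26, 40, 54, 70, 82, 126, 189, 212, 251]

All cut coordinates (distinct, sorted): [13, 26, 34, 40, 46, 54, 66, 70, 80, 82, 92, 112, 117, 126, 139, 147, 161, 171, 177, 189, 199, 210, 212, 230, 234, 244, 251, 259, 278, 286]

Fragments:
  13→26: 13 bp
  26→34: 8 bp
  34→40: 6 bp
  40→46: 6 bp
  46→54: 8 bp
  54→66: 12 bp
  66→70: 4 bp
  70→80: 10 bp
  80→82: 2 bp
  82→92: 10 bp
  92→112: 20 bp
  112→117: 5 bp
  117→126: 9 bp
  126→139: 13 bp
  139→147: 8 bp
  147→161: 14 bp
  161→171: 10 bp
  171→177: 6 bp
  177→189: 12 bp
  189→199: 10 bp
  199→210: 11 bp
  210→212: 2 bp
  212→230: 18 bp
  230→234: 4 bp
  234→244: 10 bp
  244→251: 7 bp
  251→259: 8 bp
  259→278: 19 bp
  278→286: 8 bp
  286→13 (wrap): 291-286+13 = 18 bp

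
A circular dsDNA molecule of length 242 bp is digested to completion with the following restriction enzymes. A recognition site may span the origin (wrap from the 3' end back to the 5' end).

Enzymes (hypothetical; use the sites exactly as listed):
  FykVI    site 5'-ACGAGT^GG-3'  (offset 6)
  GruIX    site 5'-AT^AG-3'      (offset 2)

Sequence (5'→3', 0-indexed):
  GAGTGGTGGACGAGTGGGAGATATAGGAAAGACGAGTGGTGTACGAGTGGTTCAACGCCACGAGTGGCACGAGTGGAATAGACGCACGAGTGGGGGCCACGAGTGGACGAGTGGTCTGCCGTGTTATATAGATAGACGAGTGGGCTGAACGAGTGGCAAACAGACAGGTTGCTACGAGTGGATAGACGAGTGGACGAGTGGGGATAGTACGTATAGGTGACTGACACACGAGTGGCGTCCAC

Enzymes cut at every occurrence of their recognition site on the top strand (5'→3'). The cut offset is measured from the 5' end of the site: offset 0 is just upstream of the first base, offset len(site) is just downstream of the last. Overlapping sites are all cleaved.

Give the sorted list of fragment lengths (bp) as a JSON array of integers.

[4,4,5,6,8,8,8,8,9,9,9,11,11,12,13,13,13,13,17,17,19,25]

Site scan:
  FykVI ACGAGTGG/6: at [9, 31, 42, 59, 68, 85, 98, 106, 135, 148, 173, 185, 193, 227, 240] ⇒ [4, 15, 37, 48, 65, 74, 91, 104, 112, 141, 154, 179, 191, 199, 233]
  GruIX ATAG/2: at [22, 77, 127, 131, 181, 203, 212] ⇒ [24, 79, 129, 133, 183, 205, 214]

All cut coordinates (distinct, sorted): [4, 15, 24, 37, 48, 65, 74, 79, 91, 104, 112, 129, 133, 141, 154, 179, 183, 191, 199, 205, 214, 233]

Fragments:
  4→15: 11 bp
  15→24: 9 bp
  24→37: 13 bp
  37→48: 11 bp
  48→65: 17 bp
  65→74: 9 bp
  74→79: 5 bp
  79→91: 12 bp
  91→104: 13 bp
  104→112: 8 bp
  112→129: 17 bp
  129→133: 4 bp
  133→141: 8 bp
  141→154: 13 bp
  154→179: 25 bp
  179→183: 4 bp
  183→191: 8 bp
  191→199: 8 bp
  199→205: 6 bp
  205→214: 9 bp
  214→233: 19 bp
  233→4 (wrap): 242-233+4 = 13 bp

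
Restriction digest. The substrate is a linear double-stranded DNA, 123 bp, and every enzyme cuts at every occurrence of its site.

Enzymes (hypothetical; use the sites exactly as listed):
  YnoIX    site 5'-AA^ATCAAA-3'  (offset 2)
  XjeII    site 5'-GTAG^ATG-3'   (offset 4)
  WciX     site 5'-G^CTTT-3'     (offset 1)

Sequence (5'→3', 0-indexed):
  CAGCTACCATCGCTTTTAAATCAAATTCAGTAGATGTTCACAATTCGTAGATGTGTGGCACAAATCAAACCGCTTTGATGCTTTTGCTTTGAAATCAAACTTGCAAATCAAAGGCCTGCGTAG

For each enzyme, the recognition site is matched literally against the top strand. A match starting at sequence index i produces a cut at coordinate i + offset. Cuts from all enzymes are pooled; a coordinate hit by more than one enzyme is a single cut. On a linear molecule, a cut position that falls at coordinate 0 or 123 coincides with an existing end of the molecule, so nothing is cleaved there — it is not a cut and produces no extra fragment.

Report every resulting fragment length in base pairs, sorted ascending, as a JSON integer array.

Scan for sites:
  YnoIX (AAATCAAA, off=2): starts [17, 61, 91, 104] → cuts [19, 63, 93, 106]
  XjeII (GTAGATG, off=4): starts [29, 46] → cuts [33, 50]
  WciX (GCTTT, off=1): starts [11, 71, 79, 85] → cuts [12, 72, 80, 86]

Pooled cuts: [12, 19, 33, 50, 63, 72, 80, 86, 93, 106]

Fragments:
  [0,12): 12 bp
  [12,19): 7 bp
  [19,33): 14 bp
  [33,50): 17 bp
  [50,63): 13 bp
  [63,72): 9 bp
  [72,80): 8 bp
  [80,86): 6 bp
  [86,93): 7 bp
  [93,106): 13 bp
  [106,123): 17 bp

[6,7,7,8,9,12,13,13,14,17,17]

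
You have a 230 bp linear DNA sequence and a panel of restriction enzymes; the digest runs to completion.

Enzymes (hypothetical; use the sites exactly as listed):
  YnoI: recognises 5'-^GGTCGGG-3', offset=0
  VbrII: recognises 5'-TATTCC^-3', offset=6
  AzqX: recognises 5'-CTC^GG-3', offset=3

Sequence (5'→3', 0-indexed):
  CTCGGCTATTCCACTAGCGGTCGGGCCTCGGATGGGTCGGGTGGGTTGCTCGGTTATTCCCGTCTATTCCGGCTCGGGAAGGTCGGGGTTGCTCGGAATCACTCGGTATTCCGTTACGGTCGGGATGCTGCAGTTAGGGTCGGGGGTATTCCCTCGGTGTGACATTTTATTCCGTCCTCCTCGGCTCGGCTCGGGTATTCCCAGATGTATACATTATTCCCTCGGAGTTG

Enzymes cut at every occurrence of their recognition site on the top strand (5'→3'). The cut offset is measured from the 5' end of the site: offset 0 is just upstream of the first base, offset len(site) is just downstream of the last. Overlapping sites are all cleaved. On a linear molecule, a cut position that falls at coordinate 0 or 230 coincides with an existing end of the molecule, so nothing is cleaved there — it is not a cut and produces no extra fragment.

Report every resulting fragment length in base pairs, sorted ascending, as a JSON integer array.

[3,3,3,5,5,5,5,5,5,6,7,8,9,9,9,9,10,10,11,14,15,17,18,19,20]

Per-enzyme occurrences:
  YnoI (GGTCGGG, off=0): starts [18, 34, 80, 117, 137] → cuts [18, 34, 80, 117, 137]
  VbrII (TATTCC, off=6): starts [6, 54, 64, 106, 146, 167, 195, 214] → cuts [12, 60, 70, 112, 152, 173, 201, 220]
  AzqX (CTCGG, off=3): starts [0, 26, 48, 72, 91, 101, 152, 179, 184, 189, 220] → cuts [3, 29, 51, 75, 94, 104, 155, 182, 187, 192, 223]

All cut coordinates (distinct, sorted): [3, 12, 18, 29, 34, 51, 60, 70, 75, 80, 94, 104, 112, 117, 137, 152, 155, 173, 182, 187, 192, 201, 220, 223]

Fragments:
  [0,3): 3 bp
  [3,12): 9 bp
  [12,18): 6 bp
  [18,29): 11 bp
  [29,34): 5 bp
  [34,51): 17 bp
  [51,60): 9 bp
  [60,70): 10 bp
  [70,75): 5 bp
  [75,80): 5 bp
  [80,94): 14 bp
  [94,104): 10 bp
  [104,112): 8 bp
  [112,117): 5 bp
  [117,137): 20 bp
  [137,152): 15 bp
  [152,155): 3 bp
  [155,173): 18 bp
  [173,182): 9 bp
  [182,187): 5 bp
  [187,192): 5 bp
  [192,201): 9 bp
  [201,220): 19 bp
  [220,223): 3 bp
  [223,230): 7 bp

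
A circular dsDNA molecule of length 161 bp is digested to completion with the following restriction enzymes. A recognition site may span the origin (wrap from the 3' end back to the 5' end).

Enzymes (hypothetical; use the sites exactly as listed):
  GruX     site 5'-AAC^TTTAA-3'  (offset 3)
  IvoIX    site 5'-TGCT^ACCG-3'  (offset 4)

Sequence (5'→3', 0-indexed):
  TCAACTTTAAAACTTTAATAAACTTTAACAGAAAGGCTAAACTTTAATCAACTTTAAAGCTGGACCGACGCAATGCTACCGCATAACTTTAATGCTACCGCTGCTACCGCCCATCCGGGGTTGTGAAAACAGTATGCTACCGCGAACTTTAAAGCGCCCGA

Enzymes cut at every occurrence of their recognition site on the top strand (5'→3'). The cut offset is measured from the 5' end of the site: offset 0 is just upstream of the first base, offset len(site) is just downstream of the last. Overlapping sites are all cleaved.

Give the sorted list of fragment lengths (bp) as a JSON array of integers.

[8,9,9,9,10,10,10,19,19,25,33]

Site scan:
  GruX AACTTTAA/3: at [2, 10, 20, 39, 49, 84, 144] ⇒ [5, 13, 23, 42, 52, 87, 147]
  IvoIX TGCTACCG/4: at [73, 92, 101, 134] ⇒ [77, 96, 105, 138]

Pooled cuts: [5, 13, 23, 42, 52, 77, 87, 96, 105, 138, 147]

Fragment lengths:
  5→13: 8 bp
  13→23: 10 bp
  23→42: 19 bp
  42→52: 10 bp
  52→77: 25 bp
  77→87: 10 bp
  87→96: 9 bp
  96→105: 9 bp
  105→138: 33 bp
  138→147: 9 bp
  147→5 (wrap): 161-147+5 = 19 bp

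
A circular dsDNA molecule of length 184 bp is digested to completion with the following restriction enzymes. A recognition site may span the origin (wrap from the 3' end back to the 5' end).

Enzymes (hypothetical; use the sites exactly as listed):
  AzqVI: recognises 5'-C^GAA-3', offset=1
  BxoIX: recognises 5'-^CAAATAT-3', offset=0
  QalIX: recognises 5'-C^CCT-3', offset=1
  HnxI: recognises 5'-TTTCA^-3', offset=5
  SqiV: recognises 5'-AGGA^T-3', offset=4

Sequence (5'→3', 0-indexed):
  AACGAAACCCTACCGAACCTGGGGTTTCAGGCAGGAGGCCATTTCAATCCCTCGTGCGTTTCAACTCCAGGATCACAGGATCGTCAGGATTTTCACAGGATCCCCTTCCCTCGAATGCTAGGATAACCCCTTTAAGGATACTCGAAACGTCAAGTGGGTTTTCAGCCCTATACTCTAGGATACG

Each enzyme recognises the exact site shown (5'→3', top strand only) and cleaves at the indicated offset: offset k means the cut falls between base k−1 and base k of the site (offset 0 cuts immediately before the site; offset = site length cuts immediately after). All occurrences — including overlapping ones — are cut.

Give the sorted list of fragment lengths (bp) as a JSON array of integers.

Site scan:
  AzqVI (CGAA, off=1): starts [2, 13, 111, 142, 182] → cuts [3, 14, 112, 143, 183]
  BxoIX (CAAATAT, off=0): no sites
  QalIX (CCCT, off=1): starts [7, 48, 102, 107, 127, 165] → cuts [8, 49, 103, 108, 128, 166]
  HnxI (TTTCA, off=5): starts [24, 41, 58, 90, 159] → cuts [29, 46, 63, 95, 164]
  SqiV (AGGAT, off=4): starts [68, 76, 85, 96, 119, 134, 176] → cuts [72, 80, 89, 100, 123, 138, 180]

Pooled cuts: [3, 8, 14, 29, 46, 49, 63, 72, 80, 89, 95, 100, 103, 108, 112, 123, 128, 138, 143, 164, 166, 180, 183]

Fragment lengths:
  3→8: 5 bp
  8→14: 6 bp
  14→29: 15 bp
  29→46: 17 bp
  46→49: 3 bp
  49→63: 14 bp
  63→72: 9 bp
  72→80: 8 bp
  80→89: 9 bp
  89→95: 6 bp
  95→100: 5 bp
  100→103: 3 bp
  103→108: 5 bp
  108→112: 4 bp
  112→123: 11 bp
  123→128: 5 bp
  128→138: 10 bp
  138→143: 5 bp
  143→164: 21 bp
  164→166: 2 bp
  166→180: 14 bp
  180→183: 3 bp
  183→3 (wrap): 184-183+3 = 4 bp

[2,3,3,3,4,4,5,5,5,5,5,6,6,8,9,9,10,11,14,14,15,17,21]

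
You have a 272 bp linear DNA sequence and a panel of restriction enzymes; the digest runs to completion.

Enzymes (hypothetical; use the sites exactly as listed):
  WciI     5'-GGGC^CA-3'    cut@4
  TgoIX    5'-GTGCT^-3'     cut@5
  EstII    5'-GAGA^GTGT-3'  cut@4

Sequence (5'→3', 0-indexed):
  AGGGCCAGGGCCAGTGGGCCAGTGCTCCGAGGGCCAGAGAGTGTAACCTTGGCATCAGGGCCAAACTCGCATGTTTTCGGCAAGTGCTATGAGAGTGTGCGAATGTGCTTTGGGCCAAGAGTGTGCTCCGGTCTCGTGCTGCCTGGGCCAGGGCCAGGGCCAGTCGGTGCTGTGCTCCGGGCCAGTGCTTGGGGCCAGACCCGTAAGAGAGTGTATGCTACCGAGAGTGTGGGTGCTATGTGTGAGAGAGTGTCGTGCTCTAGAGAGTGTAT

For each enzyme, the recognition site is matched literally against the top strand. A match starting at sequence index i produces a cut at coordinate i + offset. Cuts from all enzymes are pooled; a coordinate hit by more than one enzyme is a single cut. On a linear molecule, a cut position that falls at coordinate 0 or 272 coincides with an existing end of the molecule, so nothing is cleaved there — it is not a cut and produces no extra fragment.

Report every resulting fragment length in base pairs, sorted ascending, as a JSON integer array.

Scan for sites:
  WciI GGGCCA/4: at [1, 7, 15, 30, 57, 111, 144, 150, 156, 178, 191] ⇒ [5, 11, 19, 34, 61, 115, 148, 154, 160, 182, 195]
  TgoIX GTGCT/5: at [21, 83, 104, 122, 135, 166, 171, 184, 232, 254] ⇒ [26, 88, 109, 127, 140, 171, 176, 189, 237, 259]
  EstII GAGAGTGT/4: at [36, 90, 206, 222, 245, 262] ⇒ [40, 94, 210, 226, 249, 266]

Pooled cuts: [5, 11, 19, 26, 34, 40, 61, 88, 94, 109, 115, 127, 140, 148, 154, 160, 171, 176, 182, 189, 195, 210, 226, 237, 249, 259, 266]

Fragments:
  [0,5): 5 bp
  [5,11): 6 bp
  [11,19): 8 bp
  [19,26): 7 bp
  [26,34): 8 bp
  [34,40): 6 bp
  [40,61): 21 bp
  [61,88): 27 bp
  [88,94): 6 bp
  [94,109): 15 bp
  [109,115): 6 bp
  [115,127): 12 bp
  [127,140): 13 bp
  [140,148): 8 bp
  [148,154): 6 bp
  [154,160): 6 bp
  [160,171): 11 bp
  [171,176): 5 bp
  [176,182): 6 bp
  [182,189): 7 bp
  [189,195): 6 bp
  [195,210): 15 bp
  [210,226): 16 bp
  [226,237): 11 bp
  [237,249): 12 bp
  [249,259): 10 bp
  [259,266): 7 bp
  [266,272): 6 bp

[5,5,6,6,6,6,6,6,6,6,6,7,7,7,8,8,8,10,11,11,12,12,13,15,15,16,21,27]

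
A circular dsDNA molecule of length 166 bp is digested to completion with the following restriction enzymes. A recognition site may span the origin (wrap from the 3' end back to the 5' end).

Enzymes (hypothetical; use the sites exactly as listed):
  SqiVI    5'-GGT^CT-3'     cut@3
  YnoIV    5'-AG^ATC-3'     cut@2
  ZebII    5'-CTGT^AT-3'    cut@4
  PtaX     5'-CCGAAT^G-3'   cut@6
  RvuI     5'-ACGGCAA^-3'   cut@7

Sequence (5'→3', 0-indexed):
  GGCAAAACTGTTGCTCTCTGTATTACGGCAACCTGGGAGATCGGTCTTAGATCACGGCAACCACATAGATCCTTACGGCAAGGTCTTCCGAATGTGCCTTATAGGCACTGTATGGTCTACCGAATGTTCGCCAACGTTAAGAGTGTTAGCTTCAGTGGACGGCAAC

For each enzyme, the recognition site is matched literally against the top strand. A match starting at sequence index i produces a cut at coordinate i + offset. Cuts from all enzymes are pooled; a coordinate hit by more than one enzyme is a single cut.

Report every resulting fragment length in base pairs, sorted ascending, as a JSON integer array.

[3,5,5,6,6,8,8,9,9,10,10,13,16,18,40]

Site scan:
  SqiVI (GGTCT, off=3): starts [42, 81, 113] → cuts [45, 84, 116]
  YnoIV (AGATC, off=2): starts [37, 48, 66] → cuts [39, 50, 68]
  ZebII (CTGTAT, off=4): starts [17, 107] → cuts [21, 111]
  PtaX (CCGAATG, off=6): starts [87, 119] → cuts [93, 125]
  RvuI (ACGGCAA, off=7): starts [24, 53, 74, 158, 164] → cuts [5, 31, 60, 81, 165]

Pooled cuts: [5, 21, 31, 39, 45, 50, 60, 68, 81, 84, 93, 111, 116, 125, 165]

Fragments:
  5→21: 16 bp
  21→31: 10 bp
  31→39: 8 bp
  39→45: 6 bp
  45→50: 5 bp
  50→60: 10 bp
  60→68: 8 bp
  68→81: 13 bp
  81→84: 3 bp
  84→93: 9 bp
  93→111: 18 bp
  111→116: 5 bp
  116→125: 9 bp
  125→165: 40 bp
  165→5 (wrap): 166-165+5 = 6 bp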